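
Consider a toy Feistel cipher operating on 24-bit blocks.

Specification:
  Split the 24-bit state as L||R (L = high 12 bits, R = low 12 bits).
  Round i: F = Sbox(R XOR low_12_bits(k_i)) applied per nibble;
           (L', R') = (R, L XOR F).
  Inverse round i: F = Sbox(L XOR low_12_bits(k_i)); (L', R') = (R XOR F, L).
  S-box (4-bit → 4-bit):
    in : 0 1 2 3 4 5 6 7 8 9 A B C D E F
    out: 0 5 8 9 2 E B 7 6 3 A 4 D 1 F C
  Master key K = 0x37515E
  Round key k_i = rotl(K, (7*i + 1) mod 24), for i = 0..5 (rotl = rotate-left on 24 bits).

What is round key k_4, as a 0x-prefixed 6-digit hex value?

0xEA2BC6

K = 0x37515E
k_0 = rotl(K, (7*0+1) mod 24) = rotl(K, 1) = 0x6EA2BC
k_1 = rotl(K, (7*1+1) mod 24) = rotl(K, 8) = 0x515E37
k_2 = rotl(K, (7*2+1) mod 24) = rotl(K, 15) = 0xAF1BA8
k_3 = rotl(K, (7*3+1) mod 24) = rotl(K, 22) = 0x8DD457
k_4 = rotl(K, (7*4+1) mod 24) = rotl(K, 5) = 0xEA2BC6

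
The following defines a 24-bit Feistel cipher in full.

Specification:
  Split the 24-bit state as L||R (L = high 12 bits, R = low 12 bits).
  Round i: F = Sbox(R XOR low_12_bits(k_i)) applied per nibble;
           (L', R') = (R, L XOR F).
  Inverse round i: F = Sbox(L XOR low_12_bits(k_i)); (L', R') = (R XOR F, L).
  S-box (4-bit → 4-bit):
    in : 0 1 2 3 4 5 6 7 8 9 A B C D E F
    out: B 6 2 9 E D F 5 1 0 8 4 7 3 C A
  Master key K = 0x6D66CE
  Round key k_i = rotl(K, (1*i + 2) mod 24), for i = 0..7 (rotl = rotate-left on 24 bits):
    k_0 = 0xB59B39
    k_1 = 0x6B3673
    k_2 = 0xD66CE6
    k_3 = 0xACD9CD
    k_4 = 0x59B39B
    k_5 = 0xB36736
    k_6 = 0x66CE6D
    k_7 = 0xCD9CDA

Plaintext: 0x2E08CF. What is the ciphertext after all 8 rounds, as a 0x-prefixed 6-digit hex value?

s_0 = plaintext = 0x2E08CF
s_1 = Round(s_0, k_0) = 0x8CFB4F
s_2 = Round(s_1, k_1) = 0xB4FB58
s_3 = Round(s_2, k_2) = 0xB58E03
s_4 = Round(s_3, k_3) = 0xE03E24
s_5 = Round(s_4, k_4) = 0xE24D49
s_6 = Round(s_5, k_5) = 0xD4967E
s_7 = Round(s_6, k_6) = 0x67EC20
s_8 = Round(s_7, k_7) = 0xC20DD6

0xC20DD6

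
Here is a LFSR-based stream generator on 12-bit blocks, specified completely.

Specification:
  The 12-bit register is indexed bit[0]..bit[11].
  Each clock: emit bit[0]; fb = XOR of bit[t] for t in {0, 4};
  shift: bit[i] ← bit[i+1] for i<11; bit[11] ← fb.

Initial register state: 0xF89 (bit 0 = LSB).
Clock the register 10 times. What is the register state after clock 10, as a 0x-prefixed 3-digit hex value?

reg_0 = 0xF89
clock 1: out=1, reg = 0xFC4
clock 2: out=0, reg = 0x7E2
clock 3: out=0, reg = 0x3F1
clock 4: out=1, reg = 0x1F8
clock 5: out=0, reg = 0x8FC
clock 6: out=0, reg = 0xC7E
clock 7: out=0, reg = 0xE3F
clock 8: out=1, reg = 0x71F
clock 9: out=1, reg = 0x38F
clock 10: out=1, reg = 0x9C7

0x9C7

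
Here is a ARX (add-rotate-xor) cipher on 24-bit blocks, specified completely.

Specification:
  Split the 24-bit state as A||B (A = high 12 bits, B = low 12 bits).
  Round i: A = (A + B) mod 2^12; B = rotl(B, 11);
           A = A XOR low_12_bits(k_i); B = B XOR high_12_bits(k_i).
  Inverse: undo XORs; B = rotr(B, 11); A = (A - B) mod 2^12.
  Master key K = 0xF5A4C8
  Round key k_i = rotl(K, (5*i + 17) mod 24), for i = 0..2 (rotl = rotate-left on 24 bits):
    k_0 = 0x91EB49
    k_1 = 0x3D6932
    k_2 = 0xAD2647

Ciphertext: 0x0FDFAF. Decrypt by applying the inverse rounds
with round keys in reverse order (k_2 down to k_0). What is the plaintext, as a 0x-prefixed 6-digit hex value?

0x54168F

s_0 = ciphertext = 0x0FDFAF
s_1 = InvRound(s_0, k_2) = 0xBC0AFA
s_2 = InvRound(s_1, k_1) = 0x099259
s_3 = InvRound(s_2, k_0) = 0x54168F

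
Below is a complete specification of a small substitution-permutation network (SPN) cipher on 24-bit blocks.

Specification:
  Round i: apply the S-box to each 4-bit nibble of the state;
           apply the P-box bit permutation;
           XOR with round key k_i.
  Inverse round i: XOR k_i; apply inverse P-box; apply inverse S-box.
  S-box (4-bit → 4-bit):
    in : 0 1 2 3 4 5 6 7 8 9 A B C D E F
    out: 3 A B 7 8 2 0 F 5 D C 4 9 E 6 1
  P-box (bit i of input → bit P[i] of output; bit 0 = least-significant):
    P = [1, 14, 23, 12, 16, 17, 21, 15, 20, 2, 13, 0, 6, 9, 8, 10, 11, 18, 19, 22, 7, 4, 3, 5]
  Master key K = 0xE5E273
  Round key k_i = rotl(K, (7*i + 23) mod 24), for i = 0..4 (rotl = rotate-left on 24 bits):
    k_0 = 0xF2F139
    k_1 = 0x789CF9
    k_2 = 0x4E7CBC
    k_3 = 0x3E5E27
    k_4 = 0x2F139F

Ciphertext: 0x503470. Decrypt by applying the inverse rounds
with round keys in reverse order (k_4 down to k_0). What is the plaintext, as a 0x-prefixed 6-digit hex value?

s_0 = ciphertext = 0x503470
s_1 = InvRound(s_0, k_4) = 0x9D773F
s_2 = InvRound(s_1, k_3) = 0xEFBB3B
s_3 = InvRound(s_2, k_2) = 0xF6D193
s_4 = InvRound(s_3, k_1) = 0xA39653
s_5 = InvRound(s_4, k_0) = 0xA478F0

0xA478F0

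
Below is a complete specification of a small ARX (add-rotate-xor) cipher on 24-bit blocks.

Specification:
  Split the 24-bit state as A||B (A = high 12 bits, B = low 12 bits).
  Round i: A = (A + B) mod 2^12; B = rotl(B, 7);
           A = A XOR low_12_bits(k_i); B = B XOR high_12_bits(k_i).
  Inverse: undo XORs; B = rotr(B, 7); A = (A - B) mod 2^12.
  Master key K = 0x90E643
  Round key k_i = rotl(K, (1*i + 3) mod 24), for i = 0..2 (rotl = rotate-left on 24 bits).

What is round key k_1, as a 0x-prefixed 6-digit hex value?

0x0E6439

K = 0x90E643
k_0 = rotl(K, (1*0+3) mod 24) = rotl(K, 3) = 0x87321C
k_1 = rotl(K, (1*1+3) mod 24) = rotl(K, 4) = 0x0E6439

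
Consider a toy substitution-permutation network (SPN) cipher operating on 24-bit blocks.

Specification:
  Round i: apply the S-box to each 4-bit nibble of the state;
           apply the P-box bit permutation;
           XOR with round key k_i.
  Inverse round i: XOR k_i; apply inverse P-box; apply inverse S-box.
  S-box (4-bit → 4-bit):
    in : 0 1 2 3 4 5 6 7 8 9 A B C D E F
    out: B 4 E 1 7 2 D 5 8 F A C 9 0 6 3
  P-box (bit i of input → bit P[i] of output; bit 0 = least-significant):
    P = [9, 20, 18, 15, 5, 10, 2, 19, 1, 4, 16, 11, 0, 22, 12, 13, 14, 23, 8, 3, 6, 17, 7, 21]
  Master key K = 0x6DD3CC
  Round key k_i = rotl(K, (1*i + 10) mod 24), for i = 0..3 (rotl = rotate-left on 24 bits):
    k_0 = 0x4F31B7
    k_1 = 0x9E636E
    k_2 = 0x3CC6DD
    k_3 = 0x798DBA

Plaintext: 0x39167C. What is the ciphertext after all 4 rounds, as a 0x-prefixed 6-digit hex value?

s_0 = plaintext = 0x39167C
s_1 = Round(s_0, k_0) = 0xCEEAD9
s_2 = Round(s_1, k_1) = 0x6AF83E
s_3 = Round(s_2, k_2) = 0xC8CE34
s_4 = Round(s_3, k_3) = 0x4CAFC3

0x4CAFC3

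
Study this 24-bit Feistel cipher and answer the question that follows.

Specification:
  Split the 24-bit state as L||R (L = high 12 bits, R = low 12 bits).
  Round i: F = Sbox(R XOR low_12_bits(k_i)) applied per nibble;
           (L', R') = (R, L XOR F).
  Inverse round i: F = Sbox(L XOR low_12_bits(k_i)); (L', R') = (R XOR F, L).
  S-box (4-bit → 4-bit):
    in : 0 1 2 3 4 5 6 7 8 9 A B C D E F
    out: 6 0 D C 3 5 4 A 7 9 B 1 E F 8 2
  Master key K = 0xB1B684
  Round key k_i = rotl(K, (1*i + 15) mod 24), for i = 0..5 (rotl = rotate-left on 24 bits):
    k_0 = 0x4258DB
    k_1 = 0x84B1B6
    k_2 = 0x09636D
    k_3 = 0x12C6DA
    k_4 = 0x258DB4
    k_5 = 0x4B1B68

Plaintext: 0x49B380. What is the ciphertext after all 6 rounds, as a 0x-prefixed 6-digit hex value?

0xBC544F

s_0 = plaintext = 0x49B380
s_1 = Round(s_0, k_0) = 0x3805CA
s_2 = Round(s_1, k_1) = 0x5CA02E
s_3 = Round(s_2, k_2) = 0x02E9F6
s_4 = Round(s_3, k_3) = 0x9F62F0
s_5 = Round(s_4, k_4) = 0x2F0BC5
s_6 = Round(s_5, k_5) = 0xBC544F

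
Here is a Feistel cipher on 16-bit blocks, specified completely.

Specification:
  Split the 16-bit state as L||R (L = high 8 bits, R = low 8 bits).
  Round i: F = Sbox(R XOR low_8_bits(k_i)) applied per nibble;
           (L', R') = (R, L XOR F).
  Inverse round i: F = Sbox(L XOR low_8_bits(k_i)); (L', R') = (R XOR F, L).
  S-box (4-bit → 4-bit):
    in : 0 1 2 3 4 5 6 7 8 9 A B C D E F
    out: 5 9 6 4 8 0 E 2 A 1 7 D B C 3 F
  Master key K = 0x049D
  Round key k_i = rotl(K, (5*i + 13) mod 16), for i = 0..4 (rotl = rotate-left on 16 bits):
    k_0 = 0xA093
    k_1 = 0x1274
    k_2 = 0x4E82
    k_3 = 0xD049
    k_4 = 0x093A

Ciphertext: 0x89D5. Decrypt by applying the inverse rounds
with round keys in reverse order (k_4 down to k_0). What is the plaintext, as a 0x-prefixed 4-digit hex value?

0xA5C8

s_0 = ciphertext = 0x89D5
s_1 = InvRound(s_0, k_4) = 0x0189
s_2 = InvRound(s_1, k_3) = 0x0301
s_3 = InvRound(s_2, k_2) = 0xA803
s_4 = InvRound(s_3, k_1) = 0xC8A8
s_5 = InvRound(s_4, k_0) = 0xA5C8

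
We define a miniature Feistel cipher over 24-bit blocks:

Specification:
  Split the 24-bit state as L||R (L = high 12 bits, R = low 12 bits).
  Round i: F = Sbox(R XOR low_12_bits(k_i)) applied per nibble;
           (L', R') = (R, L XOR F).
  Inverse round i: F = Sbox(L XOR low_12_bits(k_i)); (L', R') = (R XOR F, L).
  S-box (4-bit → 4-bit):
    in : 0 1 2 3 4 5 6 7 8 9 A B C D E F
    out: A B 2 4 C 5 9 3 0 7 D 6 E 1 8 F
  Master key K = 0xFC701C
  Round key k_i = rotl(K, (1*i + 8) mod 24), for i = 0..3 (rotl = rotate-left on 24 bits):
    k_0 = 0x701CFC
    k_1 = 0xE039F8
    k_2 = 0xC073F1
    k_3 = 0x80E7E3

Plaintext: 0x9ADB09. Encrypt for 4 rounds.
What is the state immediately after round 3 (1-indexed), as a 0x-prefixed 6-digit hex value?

s_0 = plaintext = 0x9ADB09
s_1 = Round(s_0, k_0) = 0xB09A58
s_2 = Round(s_1, k_1) = 0xA58FD3
s_3 = Round(s_2, k_2) = 0xFD347A
s_4 = Round(s_3, k_3) = 0x47ABA4

0xFD347A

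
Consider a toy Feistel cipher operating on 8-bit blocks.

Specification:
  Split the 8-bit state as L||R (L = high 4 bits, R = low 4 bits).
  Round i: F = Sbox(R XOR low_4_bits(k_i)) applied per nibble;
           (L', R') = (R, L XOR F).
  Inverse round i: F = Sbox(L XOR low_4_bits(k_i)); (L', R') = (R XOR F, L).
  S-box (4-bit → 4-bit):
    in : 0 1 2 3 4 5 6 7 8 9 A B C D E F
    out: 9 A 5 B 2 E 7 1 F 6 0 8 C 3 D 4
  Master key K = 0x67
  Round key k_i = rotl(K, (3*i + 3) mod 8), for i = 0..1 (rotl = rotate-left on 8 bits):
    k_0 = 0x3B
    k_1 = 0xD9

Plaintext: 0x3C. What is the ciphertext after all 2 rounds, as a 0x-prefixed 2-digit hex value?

s_0 = plaintext = 0x3C
s_1 = Round(s_0, k_0) = 0xC2
s_2 = Round(s_1, k_1) = 0x24

0x24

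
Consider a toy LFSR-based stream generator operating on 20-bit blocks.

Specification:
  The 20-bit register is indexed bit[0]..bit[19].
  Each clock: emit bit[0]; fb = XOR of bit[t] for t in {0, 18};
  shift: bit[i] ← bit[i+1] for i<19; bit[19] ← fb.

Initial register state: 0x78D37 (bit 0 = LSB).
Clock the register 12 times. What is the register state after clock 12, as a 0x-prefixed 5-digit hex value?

0x90E78

reg_0 = 0x78D37
clock 1: out=1, reg = 0x3C69B
clock 2: out=1, reg = 0x9E34D
clock 3: out=1, reg = 0xCF1A6
clock 4: out=0, reg = 0xE78D3
clock 5: out=1, reg = 0x73C69
clock 6: out=1, reg = 0x39E34
clock 7: out=0, reg = 0x1CF1A
clock 8: out=0, reg = 0x0E78D
clock 9: out=1, reg = 0x873C6
clock 10: out=0, reg = 0x439E3
clock 11: out=1, reg = 0x21CF1
clock 12: out=1, reg = 0x90E78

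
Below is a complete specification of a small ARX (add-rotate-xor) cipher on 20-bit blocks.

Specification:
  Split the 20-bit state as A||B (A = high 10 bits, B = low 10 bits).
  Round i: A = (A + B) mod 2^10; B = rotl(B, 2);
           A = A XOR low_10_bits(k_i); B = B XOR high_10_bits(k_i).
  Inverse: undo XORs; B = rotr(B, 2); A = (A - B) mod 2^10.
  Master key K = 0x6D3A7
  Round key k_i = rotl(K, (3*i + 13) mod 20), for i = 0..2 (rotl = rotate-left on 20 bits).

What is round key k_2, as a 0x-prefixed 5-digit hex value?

K = 0x6D3A7
k_0 = rotl(K, (3*0+13) mod 20) = rotl(K, 13) = 0x4EDA7
k_1 = rotl(K, (3*1+13) mod 20) = rotl(K, 16) = 0x76D3A
k_2 = rotl(K, (3*2+13) mod 20) = rotl(K, 19) = 0xB69D3

0xB69D3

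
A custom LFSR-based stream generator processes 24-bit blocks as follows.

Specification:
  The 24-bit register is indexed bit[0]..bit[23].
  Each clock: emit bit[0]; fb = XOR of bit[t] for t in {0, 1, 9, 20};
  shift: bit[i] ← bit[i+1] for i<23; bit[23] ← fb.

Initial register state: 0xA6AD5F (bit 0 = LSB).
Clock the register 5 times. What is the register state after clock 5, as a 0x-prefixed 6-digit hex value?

reg_0 = 0xA6AD5F
clock 1: out=1, reg = 0x5356AF
clock 2: out=1, reg = 0x29AB57
clock 3: out=1, reg = 0x94D5AB
clock 4: out=1, reg = 0xCA6AD5
clock 5: out=1, reg = 0x65356A

0x65356A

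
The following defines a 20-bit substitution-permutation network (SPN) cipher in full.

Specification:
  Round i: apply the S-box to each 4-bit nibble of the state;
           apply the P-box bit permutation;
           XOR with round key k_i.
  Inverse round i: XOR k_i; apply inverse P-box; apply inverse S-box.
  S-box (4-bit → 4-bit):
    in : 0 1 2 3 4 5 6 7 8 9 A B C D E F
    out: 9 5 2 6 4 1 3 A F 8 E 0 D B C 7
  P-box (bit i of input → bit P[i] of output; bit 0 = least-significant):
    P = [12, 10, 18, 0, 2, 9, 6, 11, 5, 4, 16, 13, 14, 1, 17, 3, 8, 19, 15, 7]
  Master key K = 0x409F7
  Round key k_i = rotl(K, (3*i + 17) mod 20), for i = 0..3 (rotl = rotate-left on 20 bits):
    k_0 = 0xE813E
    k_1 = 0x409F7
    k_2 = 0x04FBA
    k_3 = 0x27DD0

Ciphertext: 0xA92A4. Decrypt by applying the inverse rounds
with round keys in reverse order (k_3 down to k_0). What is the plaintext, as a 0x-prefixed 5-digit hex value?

0x909FD

s_0 = ciphertext = 0xA92A4
s_1 = InvRound(s_0, k_3) = 0xF5D82
s_2 = InvRound(s_1, k_2) = 0x2EF21
s_3 = InvRound(s_2, k_1) = 0xEF7F3
s_4 = InvRound(s_3, k_0) = 0x909FD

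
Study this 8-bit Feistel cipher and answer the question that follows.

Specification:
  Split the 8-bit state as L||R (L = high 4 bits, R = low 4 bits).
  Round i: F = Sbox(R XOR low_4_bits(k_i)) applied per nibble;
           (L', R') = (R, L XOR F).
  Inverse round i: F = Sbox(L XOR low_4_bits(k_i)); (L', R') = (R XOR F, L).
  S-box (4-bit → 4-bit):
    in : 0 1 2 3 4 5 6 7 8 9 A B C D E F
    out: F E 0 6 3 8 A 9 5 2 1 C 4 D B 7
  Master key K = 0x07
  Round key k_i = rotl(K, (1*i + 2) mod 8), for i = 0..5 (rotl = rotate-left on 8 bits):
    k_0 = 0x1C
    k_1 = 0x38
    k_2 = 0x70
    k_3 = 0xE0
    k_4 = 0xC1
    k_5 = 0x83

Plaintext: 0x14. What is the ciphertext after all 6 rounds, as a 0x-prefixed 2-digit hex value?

s_0 = plaintext = 0x14
s_1 = Round(s_0, k_0) = 0x44
s_2 = Round(s_1, k_1) = 0x40
s_3 = Round(s_2, k_2) = 0x0B
s_4 = Round(s_3, k_3) = 0xBC
s_5 = Round(s_4, k_4) = 0xC6
s_6 = Round(s_5, k_5) = 0x64

0x64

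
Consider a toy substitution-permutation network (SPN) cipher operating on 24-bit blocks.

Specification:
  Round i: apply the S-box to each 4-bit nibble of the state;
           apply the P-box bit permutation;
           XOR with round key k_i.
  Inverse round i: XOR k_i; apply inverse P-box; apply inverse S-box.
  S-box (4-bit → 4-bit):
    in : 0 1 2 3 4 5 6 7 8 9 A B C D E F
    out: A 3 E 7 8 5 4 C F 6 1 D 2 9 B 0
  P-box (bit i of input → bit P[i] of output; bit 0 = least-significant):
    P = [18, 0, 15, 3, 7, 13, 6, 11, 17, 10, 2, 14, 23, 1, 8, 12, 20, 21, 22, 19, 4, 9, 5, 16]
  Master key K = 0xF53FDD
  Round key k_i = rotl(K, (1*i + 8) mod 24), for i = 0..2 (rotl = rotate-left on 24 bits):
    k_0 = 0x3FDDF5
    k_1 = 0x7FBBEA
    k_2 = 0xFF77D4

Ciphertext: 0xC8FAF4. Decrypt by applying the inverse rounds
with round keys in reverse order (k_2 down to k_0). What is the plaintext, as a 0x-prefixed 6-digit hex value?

s_0 = ciphertext = 0xC8FAF4
s_1 = InvRound(s_0, k_2) = 0x716145
s_2 = InvRound(s_1, k_1) = 0x940BD8
s_3 = InvRound(s_2, k_0) = 0x20D8F2

0x20D8F2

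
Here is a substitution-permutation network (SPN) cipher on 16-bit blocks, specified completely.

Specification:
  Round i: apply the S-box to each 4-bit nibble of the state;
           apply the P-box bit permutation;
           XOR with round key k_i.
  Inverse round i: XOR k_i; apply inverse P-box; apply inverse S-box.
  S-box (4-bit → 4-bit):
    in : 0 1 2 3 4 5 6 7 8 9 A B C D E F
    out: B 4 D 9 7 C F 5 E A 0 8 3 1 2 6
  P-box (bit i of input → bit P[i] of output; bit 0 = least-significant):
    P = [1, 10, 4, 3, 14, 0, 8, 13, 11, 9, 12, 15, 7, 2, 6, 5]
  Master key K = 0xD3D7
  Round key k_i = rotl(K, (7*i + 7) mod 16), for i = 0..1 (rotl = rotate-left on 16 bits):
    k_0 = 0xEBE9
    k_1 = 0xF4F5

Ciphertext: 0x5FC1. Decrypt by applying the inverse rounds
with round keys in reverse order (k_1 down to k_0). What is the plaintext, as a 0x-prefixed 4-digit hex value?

s_0 = ciphertext = 0x5FC1
s_1 = InvRound(s_0, k_1) = 0x9051
s_2 = InvRound(s_1, k_0) = 0x3425

0x3425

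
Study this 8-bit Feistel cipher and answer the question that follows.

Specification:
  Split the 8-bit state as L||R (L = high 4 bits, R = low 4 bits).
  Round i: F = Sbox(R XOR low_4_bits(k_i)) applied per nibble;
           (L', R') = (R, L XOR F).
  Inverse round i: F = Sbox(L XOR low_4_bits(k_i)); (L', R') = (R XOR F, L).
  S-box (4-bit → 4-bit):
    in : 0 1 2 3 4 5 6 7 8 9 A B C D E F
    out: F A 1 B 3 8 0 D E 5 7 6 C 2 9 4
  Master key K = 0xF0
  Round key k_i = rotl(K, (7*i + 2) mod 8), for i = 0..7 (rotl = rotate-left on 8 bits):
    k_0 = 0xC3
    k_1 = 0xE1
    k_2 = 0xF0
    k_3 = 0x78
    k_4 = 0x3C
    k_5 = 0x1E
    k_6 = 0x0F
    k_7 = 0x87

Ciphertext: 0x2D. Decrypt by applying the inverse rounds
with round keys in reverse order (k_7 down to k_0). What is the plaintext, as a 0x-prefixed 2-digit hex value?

0x69

s_0 = ciphertext = 0x2D
s_1 = InvRound(s_0, k_7) = 0x52
s_2 = InvRound(s_1, k_6) = 0x55
s_3 = InvRound(s_2, k_5) = 0x35
s_4 = InvRound(s_3, k_4) = 0x13
s_5 = InvRound(s_4, k_3) = 0x61
s_6 = InvRound(s_5, k_2) = 0x16
s_7 = InvRound(s_6, k_1) = 0x91
s_8 = InvRound(s_7, k_0) = 0x69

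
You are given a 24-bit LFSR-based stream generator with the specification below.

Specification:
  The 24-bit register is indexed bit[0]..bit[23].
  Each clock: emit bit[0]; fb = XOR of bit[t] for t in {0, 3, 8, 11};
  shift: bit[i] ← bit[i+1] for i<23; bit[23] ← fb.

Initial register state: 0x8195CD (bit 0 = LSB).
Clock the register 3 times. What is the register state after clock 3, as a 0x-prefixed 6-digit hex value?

reg_0 = 0x8195CD
clock 1: out=1, reg = 0xC0CAE6
clock 2: out=0, reg = 0xE06573
clock 3: out=1, reg = 0x7032B9

0x7032B9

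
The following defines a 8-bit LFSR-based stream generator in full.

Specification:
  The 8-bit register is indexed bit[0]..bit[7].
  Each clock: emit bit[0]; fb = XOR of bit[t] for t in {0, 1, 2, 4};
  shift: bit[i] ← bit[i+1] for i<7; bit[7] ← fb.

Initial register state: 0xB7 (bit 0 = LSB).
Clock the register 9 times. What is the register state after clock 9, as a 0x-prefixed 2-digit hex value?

0xF5

reg_0 = 0xB7
clock 1: out=1, reg = 0x5B
clock 2: out=1, reg = 0xAD
clock 3: out=1, reg = 0x56
clock 4: out=0, reg = 0xAB
clock 5: out=1, reg = 0x55
clock 6: out=1, reg = 0xAA
clock 7: out=0, reg = 0xD5
clock 8: out=1, reg = 0xEA
clock 9: out=0, reg = 0xF5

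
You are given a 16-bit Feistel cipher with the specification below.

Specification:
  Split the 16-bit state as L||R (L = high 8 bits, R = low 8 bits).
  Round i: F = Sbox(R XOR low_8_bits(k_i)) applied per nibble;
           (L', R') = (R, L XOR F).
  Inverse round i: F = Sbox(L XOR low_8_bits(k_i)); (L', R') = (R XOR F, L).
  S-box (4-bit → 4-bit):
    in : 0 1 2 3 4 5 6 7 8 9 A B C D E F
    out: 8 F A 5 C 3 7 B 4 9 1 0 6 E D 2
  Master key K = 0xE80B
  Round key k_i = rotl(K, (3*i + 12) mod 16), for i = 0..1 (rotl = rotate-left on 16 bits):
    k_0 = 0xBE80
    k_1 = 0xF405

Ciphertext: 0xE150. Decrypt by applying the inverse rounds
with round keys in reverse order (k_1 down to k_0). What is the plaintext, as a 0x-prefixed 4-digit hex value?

s_0 = ciphertext = 0xE150
s_1 = InvRound(s_0, k_1) = 0x8CE1
s_2 = InvRound(s_1, k_0) = 0x678C

0x678C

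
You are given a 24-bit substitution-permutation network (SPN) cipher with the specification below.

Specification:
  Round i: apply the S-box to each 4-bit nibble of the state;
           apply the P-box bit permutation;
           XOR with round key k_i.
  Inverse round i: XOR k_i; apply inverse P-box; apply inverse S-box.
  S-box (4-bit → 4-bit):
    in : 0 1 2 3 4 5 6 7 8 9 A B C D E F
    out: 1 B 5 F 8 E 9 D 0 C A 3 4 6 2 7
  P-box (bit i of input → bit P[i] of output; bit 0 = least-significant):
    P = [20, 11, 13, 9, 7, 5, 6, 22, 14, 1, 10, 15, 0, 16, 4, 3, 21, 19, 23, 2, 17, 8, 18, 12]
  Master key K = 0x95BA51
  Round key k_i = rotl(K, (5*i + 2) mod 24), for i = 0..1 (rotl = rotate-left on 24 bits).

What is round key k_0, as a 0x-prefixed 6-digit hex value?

0x56E946

K = 0x95BA51
k_0 = rotl(K, (5*0+2) mod 24) = rotl(K, 2) = 0x56E946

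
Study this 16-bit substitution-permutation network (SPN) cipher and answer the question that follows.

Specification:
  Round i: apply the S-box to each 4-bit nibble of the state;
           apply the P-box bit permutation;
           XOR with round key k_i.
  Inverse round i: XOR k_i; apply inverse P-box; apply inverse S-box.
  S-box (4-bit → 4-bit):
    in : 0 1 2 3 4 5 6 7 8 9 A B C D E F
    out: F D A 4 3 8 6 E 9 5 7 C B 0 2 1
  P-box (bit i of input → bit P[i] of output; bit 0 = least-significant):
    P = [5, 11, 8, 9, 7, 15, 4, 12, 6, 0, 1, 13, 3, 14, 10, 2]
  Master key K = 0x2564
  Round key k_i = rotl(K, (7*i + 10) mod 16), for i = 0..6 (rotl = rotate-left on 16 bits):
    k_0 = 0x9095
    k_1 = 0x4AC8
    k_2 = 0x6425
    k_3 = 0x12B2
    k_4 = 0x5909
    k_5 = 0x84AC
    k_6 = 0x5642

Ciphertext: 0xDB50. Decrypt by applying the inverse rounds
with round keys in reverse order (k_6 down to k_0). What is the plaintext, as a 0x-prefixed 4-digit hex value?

s_0 = ciphertext = 0xDB50
s_1 = InvRound(s_0, k_6) = 0x3366
s_2 = InvRound(s_1, k_5) = 0x91CB
s_3 = InvRound(s_2, k_4) = 0xE94E
s_4 = InvRound(s_3, k_3) = 0xC800
s_5 = InvRound(s_4, k_2) = 0xB2E4
s_6 = InvRound(s_5, k_1) = 0xC524
s_7 = InvRound(s_6, k_0) = 0x6E19

0x6E19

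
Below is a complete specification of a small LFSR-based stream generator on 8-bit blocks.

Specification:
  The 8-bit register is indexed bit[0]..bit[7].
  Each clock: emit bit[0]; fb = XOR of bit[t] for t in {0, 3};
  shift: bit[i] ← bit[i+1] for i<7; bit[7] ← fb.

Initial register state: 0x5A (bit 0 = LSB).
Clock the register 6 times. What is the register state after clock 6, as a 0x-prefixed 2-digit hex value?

reg_0 = 0x5A
clock 1: out=0, reg = 0xAD
clock 2: out=1, reg = 0x56
clock 3: out=0, reg = 0x2B
clock 4: out=1, reg = 0x15
clock 5: out=1, reg = 0x8A
clock 6: out=0, reg = 0xC5

0xC5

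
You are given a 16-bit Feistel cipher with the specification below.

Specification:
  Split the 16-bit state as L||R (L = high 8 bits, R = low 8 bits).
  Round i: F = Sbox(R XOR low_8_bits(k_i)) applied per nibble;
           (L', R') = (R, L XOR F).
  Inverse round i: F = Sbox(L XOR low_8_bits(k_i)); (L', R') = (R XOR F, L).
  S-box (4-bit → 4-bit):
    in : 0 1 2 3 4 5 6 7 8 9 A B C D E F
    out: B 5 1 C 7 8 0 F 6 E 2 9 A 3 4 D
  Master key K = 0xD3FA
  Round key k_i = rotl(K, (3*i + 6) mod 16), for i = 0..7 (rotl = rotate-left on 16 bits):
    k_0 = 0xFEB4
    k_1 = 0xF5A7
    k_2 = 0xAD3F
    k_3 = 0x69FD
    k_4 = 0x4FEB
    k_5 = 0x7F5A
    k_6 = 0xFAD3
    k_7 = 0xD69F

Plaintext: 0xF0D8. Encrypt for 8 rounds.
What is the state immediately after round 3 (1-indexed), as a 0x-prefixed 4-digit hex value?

s_0 = plaintext = 0xF0D8
s_1 = Round(s_0, k_0) = 0xD8FA
s_2 = Round(s_1, k_1) = 0xFA5B
s_3 = Round(s_2, k_2) = 0x5BFD
s_4 = Round(s_3, k_3) = 0xFDE0
s_5 = Round(s_4, k_4) = 0xE044
s_6 = Round(s_5, k_5) = 0x44B4
s_7 = Round(s_6, k_6) = 0xB44B
s_8 = Round(s_7, k_7) = 0x4B83

0x5BFD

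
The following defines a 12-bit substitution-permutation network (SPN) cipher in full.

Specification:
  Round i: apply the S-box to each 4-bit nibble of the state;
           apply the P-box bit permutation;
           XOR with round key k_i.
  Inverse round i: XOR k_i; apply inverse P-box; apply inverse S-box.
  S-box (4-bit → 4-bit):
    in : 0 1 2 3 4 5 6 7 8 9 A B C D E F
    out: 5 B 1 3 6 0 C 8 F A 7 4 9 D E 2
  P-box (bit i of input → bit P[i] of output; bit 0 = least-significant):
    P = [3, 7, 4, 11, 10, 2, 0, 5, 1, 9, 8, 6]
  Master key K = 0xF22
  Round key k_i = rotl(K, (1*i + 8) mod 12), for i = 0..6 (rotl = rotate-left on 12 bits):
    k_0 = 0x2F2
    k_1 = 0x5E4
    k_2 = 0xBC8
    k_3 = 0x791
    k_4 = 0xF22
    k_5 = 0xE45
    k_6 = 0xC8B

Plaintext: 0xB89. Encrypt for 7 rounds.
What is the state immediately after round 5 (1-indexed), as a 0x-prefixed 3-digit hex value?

s_0 = plaintext = 0xB89
s_1 = Round(s_0, k_0) = 0xF57
s_2 = Round(s_1, k_1) = 0xFE4
s_3 = Round(s_2, k_2) = 0x97D
s_4 = Round(s_3, k_3) = 0xDE9
s_5 = Round(s_4, k_4) = 0x6C5
s_6 = Round(s_5, k_5) = 0xB25
s_7 = Round(s_6, k_6) = 0x98B

0x6C5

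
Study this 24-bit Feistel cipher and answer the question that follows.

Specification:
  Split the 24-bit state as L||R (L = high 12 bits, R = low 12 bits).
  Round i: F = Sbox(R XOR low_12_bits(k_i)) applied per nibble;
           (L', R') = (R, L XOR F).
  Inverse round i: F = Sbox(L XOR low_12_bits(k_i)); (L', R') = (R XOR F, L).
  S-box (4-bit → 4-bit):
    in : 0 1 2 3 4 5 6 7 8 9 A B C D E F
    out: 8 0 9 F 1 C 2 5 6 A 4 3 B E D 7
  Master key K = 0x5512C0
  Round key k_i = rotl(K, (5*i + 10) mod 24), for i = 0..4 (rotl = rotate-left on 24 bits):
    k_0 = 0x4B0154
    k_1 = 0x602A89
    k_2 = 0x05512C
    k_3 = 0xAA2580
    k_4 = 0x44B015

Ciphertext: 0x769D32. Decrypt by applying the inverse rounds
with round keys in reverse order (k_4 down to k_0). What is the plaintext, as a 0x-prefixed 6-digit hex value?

s_0 = ciphertext = 0x769D32
s_1 = InvRound(s_0, k_4) = 0x869769
s_2 = InvRound(s_1, k_3) = 0x9B3869
s_3 = InvRound(s_2, k_2) = 0xECE9B3
s_4 = InvRound(s_3, k_1) = 0x8A6ECE
s_5 = InvRound(s_4, k_0) = 0x4B78A6

0x4B78A6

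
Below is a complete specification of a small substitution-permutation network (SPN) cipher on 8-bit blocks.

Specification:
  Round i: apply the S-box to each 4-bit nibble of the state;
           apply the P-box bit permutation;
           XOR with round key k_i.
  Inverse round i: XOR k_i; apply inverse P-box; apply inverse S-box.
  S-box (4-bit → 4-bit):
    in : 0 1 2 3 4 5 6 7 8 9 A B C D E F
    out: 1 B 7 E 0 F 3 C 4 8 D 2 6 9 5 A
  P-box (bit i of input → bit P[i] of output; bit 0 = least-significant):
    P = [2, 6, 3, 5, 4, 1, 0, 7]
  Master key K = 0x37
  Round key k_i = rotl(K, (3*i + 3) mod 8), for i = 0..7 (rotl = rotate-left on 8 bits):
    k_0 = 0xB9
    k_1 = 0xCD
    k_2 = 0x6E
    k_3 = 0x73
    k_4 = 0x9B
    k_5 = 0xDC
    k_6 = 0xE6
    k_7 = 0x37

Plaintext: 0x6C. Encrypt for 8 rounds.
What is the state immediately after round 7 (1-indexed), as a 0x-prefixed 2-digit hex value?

s_0 = plaintext = 0x6C
s_1 = Round(s_0, k_0) = 0xE3
s_2 = Round(s_1, k_1) = 0xB4
s_3 = Round(s_2, k_2) = 0x6C
s_4 = Round(s_3, k_3) = 0x29
s_5 = Round(s_4, k_4) = 0xA8
s_6 = Round(s_5, k_5) = 0x45
s_7 = Round(s_6, k_6) = 0x8A
s_8 = Round(s_7, k_7) = 0x1A

0x8A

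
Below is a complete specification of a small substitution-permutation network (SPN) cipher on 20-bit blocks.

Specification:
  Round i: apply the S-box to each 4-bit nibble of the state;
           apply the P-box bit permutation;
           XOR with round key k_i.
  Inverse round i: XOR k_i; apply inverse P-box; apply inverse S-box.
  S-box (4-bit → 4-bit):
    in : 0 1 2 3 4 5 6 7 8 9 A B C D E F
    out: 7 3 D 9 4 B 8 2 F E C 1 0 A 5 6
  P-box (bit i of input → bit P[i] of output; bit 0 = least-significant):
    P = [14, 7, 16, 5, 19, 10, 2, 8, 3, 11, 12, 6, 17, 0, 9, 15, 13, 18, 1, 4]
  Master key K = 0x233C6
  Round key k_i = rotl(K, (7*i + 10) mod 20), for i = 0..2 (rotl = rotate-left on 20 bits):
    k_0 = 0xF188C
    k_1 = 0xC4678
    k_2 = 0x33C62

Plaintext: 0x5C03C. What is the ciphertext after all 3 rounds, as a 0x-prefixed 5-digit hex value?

s_0 = plaintext = 0x5C03C
s_1 = Round(s_0, k_0) = 0x32194
s_2 = Round(s_1, k_1) = 0xFE964
s_3 = Round(s_2, k_2) = 0x42720

0x42720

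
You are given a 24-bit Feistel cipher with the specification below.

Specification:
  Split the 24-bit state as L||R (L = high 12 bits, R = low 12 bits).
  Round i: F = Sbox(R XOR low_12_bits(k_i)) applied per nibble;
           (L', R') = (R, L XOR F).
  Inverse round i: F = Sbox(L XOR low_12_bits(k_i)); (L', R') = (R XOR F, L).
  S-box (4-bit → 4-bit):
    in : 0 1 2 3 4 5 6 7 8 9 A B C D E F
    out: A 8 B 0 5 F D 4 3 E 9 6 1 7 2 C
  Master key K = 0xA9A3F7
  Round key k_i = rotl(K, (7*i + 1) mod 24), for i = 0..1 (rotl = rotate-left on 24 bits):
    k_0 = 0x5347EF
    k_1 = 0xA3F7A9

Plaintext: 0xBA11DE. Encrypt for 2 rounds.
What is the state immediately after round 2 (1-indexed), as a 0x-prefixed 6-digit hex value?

s_0 = plaintext = 0xBA11DE
s_1 = Round(s_0, k_0) = 0x1DE6A9
s_2 = Round(s_1, k_1) = 0x6A9974

0x6A9974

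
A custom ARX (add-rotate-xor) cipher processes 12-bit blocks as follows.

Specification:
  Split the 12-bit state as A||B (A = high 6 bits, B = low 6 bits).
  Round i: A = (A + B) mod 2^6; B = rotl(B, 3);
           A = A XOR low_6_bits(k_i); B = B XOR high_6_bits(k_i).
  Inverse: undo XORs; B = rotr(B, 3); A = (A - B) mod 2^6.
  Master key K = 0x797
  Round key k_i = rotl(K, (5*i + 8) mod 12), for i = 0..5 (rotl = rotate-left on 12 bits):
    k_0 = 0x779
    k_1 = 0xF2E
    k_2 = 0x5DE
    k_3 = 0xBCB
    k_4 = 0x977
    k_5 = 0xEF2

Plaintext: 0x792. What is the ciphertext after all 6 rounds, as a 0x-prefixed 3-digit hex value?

0x747

s_0 = plaintext = 0x792
s_1 = Round(s_0, k_0) = 0x24F
s_2 = Round(s_1, k_1) = 0xD85
s_3 = Round(s_2, k_2) = 0x97F
s_4 = Round(s_3, k_3) = 0xBD0
s_5 = Round(s_4, k_4) = 0x227
s_6 = Round(s_5, k_5) = 0x747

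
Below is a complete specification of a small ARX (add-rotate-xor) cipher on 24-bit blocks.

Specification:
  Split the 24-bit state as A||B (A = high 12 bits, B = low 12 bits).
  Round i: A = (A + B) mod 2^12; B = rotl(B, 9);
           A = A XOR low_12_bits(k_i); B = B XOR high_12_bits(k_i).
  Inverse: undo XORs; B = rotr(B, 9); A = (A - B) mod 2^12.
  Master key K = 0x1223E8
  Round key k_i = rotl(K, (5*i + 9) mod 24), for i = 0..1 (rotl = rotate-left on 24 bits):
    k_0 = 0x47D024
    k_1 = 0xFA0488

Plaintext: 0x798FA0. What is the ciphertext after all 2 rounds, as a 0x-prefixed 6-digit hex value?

s_0 = plaintext = 0x798FA0
s_1 = Round(s_0, k_0) = 0x71C589
s_2 = Round(s_1, k_1) = 0x82DD11

0x82DD11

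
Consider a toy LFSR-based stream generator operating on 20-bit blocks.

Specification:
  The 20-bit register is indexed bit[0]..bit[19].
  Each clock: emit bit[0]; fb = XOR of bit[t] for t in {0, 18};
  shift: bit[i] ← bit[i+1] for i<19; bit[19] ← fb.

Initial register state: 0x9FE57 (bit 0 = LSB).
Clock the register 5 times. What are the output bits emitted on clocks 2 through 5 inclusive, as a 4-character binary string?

1101

reg_0 = 0x9FE57
clock 1: out=1, reg = 0xCFF2B
clock 2: out=1, reg = 0x67F95
clock 3: out=1, reg = 0x33FCA
clock 4: out=0, reg = 0x19FE5
clock 5: out=1, reg = 0x8CFF2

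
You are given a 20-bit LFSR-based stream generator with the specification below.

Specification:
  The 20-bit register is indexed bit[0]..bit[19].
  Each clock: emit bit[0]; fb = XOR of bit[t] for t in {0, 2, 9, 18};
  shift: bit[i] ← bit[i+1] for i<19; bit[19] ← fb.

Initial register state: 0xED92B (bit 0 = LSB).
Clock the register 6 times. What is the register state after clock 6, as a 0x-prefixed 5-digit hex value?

reg_0 = 0xED92B
clock 1: out=1, reg = 0x76C95
clock 2: out=1, reg = 0xBB64A
clock 3: out=0, reg = 0xDDB25
clock 4: out=1, reg = 0x6ED92
clock 5: out=0, reg = 0xB76C9
clock 6: out=1, reg = 0x5BB64

0x5BB64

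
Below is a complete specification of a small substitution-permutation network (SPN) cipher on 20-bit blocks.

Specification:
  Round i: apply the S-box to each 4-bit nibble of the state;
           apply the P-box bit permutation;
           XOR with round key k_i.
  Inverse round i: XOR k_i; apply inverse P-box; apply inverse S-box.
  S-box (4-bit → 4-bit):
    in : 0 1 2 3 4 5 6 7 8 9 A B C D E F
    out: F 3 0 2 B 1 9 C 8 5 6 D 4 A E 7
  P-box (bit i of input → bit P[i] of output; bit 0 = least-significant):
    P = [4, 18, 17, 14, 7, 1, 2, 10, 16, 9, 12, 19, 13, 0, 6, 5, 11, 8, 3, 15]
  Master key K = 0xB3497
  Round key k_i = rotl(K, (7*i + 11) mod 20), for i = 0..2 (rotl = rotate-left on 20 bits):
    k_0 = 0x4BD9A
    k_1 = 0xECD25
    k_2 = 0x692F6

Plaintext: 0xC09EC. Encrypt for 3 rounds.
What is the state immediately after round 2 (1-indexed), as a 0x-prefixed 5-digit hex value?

0xF5D9B

s_0 = plaintext = 0xC09EC
s_1 = Round(s_0, k_0) = 0x789F5
s_2 = Round(s_1, k_1) = 0xF5D9B
s_3 = Round(s_2, k_2) = 0xCF96A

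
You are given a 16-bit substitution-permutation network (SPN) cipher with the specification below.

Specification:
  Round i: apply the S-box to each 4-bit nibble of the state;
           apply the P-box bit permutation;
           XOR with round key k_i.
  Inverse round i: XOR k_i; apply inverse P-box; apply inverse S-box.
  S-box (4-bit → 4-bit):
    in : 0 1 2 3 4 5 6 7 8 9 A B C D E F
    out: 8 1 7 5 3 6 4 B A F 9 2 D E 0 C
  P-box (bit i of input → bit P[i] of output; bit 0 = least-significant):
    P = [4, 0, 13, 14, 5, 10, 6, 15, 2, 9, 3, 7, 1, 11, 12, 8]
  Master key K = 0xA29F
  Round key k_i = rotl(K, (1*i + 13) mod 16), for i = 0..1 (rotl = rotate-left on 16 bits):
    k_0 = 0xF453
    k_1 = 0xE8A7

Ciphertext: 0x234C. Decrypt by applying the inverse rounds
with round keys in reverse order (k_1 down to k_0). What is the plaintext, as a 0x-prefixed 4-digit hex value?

s_0 = ciphertext = 0x234C
s_1 = InvRound(s_0, k_1) = 0x7DC8
s_2 = InvRound(s_1, k_0) = 0x7F04

0x7F04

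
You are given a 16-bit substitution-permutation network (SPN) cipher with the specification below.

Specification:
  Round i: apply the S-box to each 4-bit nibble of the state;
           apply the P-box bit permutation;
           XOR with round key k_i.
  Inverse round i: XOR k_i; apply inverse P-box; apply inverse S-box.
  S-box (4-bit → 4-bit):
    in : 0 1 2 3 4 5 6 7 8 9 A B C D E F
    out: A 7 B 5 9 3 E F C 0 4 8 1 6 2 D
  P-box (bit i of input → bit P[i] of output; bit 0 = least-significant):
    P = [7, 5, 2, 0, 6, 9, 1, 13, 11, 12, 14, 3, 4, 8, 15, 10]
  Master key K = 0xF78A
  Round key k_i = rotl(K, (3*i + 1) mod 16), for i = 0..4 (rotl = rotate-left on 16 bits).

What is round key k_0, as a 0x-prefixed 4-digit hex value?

K = 0xF78A
k_0 = rotl(K, (3*0+1) mod 16) = rotl(K, 1) = 0xEF15

0xEF15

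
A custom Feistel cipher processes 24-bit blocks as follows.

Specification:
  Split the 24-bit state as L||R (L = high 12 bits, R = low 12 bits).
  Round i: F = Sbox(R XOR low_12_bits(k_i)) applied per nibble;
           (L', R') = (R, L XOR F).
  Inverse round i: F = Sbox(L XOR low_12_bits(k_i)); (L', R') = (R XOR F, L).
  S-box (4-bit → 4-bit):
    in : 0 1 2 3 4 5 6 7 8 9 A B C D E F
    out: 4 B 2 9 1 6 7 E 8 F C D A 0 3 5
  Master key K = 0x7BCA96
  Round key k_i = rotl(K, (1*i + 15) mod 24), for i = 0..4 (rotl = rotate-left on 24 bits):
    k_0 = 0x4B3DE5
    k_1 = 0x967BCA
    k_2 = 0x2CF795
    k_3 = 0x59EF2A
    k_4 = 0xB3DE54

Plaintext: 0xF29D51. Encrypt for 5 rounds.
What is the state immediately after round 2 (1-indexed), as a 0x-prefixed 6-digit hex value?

0xBF89C3

s_0 = plaintext = 0xF29D51
s_1 = Round(s_0, k_0) = 0xD51BF8
s_2 = Round(s_1, k_1) = 0xBF89C3
s_3 = Round(s_2, k_2) = 0x9C389F
s_4 = Round(s_3, k_3) = 0x89F715
s_5 = Round(s_4, k_4) = 0x715784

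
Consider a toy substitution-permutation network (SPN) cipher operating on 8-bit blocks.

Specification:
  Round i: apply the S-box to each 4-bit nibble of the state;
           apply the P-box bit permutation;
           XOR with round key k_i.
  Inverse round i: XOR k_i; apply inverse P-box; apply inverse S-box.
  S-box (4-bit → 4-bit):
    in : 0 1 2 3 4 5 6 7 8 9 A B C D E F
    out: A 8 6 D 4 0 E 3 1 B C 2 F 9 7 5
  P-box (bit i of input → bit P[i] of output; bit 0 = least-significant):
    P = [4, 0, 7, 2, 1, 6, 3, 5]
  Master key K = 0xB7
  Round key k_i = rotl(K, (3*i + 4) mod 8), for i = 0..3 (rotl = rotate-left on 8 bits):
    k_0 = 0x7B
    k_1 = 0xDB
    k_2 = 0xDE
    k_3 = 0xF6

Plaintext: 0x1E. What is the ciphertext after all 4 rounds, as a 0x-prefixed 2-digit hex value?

s_0 = plaintext = 0x1E
s_1 = Round(s_0, k_0) = 0xCA
s_2 = Round(s_1, k_1) = 0x35
s_3 = Round(s_2, k_2) = 0xF4
s_4 = Round(s_3, k_3) = 0x7C

0x7C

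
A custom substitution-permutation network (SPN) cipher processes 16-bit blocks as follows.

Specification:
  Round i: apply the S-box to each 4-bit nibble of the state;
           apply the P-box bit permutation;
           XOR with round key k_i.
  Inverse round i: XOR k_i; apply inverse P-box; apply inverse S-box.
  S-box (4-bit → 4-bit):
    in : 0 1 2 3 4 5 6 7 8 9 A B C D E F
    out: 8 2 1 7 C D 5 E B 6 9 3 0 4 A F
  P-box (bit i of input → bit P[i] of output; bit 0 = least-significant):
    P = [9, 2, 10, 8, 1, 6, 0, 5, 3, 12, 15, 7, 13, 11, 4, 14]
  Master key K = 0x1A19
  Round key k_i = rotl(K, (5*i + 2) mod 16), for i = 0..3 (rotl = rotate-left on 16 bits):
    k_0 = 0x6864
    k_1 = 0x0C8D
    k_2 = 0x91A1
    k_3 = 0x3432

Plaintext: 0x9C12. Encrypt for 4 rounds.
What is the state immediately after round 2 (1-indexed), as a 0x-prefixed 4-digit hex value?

0x29D6

s_0 = plaintext = 0x9C12
s_1 = Round(s_0, k_0) = 0x6234
s_2 = Round(s_1, k_1) = 0x29D6
s_3 = Round(s_2, k_2) = 0x27A0
s_4 = Round(s_3, k_3) = 0x8590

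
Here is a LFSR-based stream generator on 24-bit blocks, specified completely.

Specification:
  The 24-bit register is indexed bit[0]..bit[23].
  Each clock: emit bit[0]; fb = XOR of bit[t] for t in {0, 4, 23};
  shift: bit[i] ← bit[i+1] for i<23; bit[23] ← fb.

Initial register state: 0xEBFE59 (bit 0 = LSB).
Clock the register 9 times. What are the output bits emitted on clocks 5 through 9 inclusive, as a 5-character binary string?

10100

reg_0 = 0xEBFE59
clock 1: out=1, reg = 0xF5FF2C
clock 2: out=0, reg = 0xFAFF96
clock 3: out=0, reg = 0x7D7FCB
clock 4: out=1, reg = 0xBEBFE5
clock 5: out=1, reg = 0x5F5FF2
clock 6: out=0, reg = 0xAFAFF9
clock 7: out=1, reg = 0xD7D7FC
clock 8: out=0, reg = 0x6BEBFE
clock 9: out=0, reg = 0xB5F5FF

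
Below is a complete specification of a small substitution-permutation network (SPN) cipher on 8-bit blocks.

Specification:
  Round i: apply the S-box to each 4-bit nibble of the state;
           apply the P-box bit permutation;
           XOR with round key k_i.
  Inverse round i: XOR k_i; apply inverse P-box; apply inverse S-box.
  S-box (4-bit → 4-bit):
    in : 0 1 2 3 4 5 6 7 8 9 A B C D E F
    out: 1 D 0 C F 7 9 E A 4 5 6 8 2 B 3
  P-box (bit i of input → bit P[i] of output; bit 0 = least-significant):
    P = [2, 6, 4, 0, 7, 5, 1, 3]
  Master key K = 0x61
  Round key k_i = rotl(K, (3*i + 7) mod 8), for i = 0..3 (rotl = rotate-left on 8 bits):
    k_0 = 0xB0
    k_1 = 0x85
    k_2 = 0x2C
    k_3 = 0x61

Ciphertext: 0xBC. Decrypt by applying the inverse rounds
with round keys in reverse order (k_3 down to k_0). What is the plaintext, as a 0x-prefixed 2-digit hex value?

0x84

s_0 = ciphertext = 0xBC
s_1 = InvRound(s_0, k_3) = 0x64
s_2 = InvRound(s_1, k_2) = 0xCD
s_3 = InvRound(s_2, k_1) = 0xCD
s_4 = InvRound(s_3, k_0) = 0x84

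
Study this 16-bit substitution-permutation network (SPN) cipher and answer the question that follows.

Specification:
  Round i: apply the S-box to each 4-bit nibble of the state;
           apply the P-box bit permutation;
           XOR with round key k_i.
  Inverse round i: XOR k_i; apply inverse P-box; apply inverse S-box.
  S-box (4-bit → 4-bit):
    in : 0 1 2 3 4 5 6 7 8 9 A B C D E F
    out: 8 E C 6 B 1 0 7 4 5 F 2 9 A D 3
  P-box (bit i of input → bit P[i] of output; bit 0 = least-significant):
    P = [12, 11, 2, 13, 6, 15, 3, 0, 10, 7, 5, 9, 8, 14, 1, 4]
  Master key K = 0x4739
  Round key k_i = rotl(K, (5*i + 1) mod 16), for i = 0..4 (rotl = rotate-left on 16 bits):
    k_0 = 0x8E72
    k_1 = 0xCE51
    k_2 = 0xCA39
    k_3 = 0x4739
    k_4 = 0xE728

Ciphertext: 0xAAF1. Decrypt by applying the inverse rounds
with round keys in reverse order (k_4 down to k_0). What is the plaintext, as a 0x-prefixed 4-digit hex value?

s_0 = ciphertext = 0xAAF1
s_1 = InvRound(s_0, k_4) = 0x4FEB
s_2 = InvRound(s_1, k_3) = 0x2B5B
s_3 = InvRound(s_2, k_2) = 0x78F0
s_4 = InvRound(s_3, k_1) = 0x6ADC
s_5 = InvRound(s_4, k_0) = 0x3732

0x3732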